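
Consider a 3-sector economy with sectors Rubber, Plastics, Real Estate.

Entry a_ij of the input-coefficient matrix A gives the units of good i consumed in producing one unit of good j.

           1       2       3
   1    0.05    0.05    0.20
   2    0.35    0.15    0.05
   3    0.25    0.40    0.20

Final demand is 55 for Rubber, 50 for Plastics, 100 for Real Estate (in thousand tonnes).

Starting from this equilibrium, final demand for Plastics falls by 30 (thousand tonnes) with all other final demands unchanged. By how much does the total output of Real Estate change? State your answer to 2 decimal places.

Δx_3 = -21.73

I − A =
  [   0.95    -0.05    -0.20]
  [  -0.35     0.85    -0.05]
  [  -0.25    -0.40     0.80]
Cofactors of I−A, C_ij = (−1)^(i+j)·(minor ij) (rows/columns in the sector order above):
  C_11 = (0.85)(0.80) − (-0.05)(-0.40) = 0.6600
  C_12 = −[(-0.35)(0.80) − (-0.05)(-0.25)] = 0.2925
  C_13 = (-0.35)(-0.40) − (0.85)(-0.25) = 0.3525
  C_21 = −[(-0.05)(0.80) − (-0.20)(-0.40)] = 0.1200
  C_22 = (0.95)(0.80) − (-0.20)(-0.25) = 0.7100
  C_23 = −[(0.95)(-0.40) − (-0.05)(-0.25)] = 0.3925
  C_31 = (-0.05)(-0.05) − (-0.20)(0.85) = 0.1725
  C_32 = −[(0.95)(-0.05) − (-0.20)(-0.35)] = 0.1175
  C_33 = (0.95)(0.85) − (-0.05)(-0.35) = 0.7900
det(I−A) = Σ_j (I−A)_1j·C_1j = (0.95)(0.6600) + (-0.05)(0.2925) + (-0.20)(0.3525) = 0.541875
adj(I−A) = Cᵀ =
  [ 0.6600   0.1200   0.1725]
  [ 0.2925   0.7100   0.1175]
  [ 0.3525   0.3925   0.7900]
(I − A)⁻¹ = adj(I−A) / det(I−A) ≈
  [   1.2180     0.2215     0.3183]
  [   0.5398     1.3103     0.2168]
  [   0.6505     0.7243     1.4579]
Δx = (I − A)⁻¹ Δd with Δd having -30 in the Plastics component and 0 elsewhere.
So Δx_3 = L_32 · (-30), where L_32 = adj(I−A)_32 / det(I−A) = 0.3925 / 0.541875.
Δx_3 = 0.3925 × (-30) / 0.541875 = -11.775 / 0.541875 ≈ -21.73.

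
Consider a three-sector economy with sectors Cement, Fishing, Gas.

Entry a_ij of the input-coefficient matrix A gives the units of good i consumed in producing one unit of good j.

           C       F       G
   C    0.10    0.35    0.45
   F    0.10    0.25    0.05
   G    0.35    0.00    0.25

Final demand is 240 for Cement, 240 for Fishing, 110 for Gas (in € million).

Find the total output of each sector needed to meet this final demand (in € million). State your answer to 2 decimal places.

x_C = 666.34, x_F = 439.35, x_G = 457.62

I − A =
  [   0.90    -0.35    -0.45]
  [  -0.10     0.75    -0.05]
  [  -0.35     0.00     0.75]
Cofactors of I−A, C_ij = (−1)^(i+j)·(minor ij) (rows/columns in the sector order above):
  C_11 = (0.75)(0.75) − (-0.05)(0.00) = 0.5625
  C_12 = −[(-0.10)(0.75) − (-0.05)(-0.35)] = 0.0925
  C_13 = (-0.10)(0.00) − (0.75)(-0.35) = 0.2625
  C_21 = −[(-0.35)(0.75) − (-0.45)(0.00)] = 0.2625
  C_22 = (0.90)(0.75) − (-0.45)(-0.35) = 0.5175
  C_23 = −[(0.90)(0.00) − (-0.35)(-0.35)] = 0.1225
  C_31 = (-0.35)(-0.05) − (-0.45)(0.75) = 0.3550
  C_32 = −[(0.90)(-0.05) − (-0.45)(-0.10)] = 0.0900
  C_33 = (0.90)(0.75) − (-0.35)(-0.10) = 0.6400
det(I−A) = Σ_j (I−A)_1j·C_1j = (0.90)(0.5625) + (-0.35)(0.0925) + (-0.45)(0.2625) = 0.35575
adj(I−A) = Cᵀ =
  [ 0.5625   0.2625   0.3550]
  [ 0.0925   0.5175   0.0900]
  [ 0.2625   0.1225   0.6400]
(I − A)⁻¹ = adj(I−A) / det(I−A) ≈
  [   1.5812     0.7379     0.9979]
  [   0.2600     1.4547     0.2530]
  [   0.7379     0.3443     1.7990]
x = (I − A)⁻¹ d = adj(I−A)·d / det(I−A), with det(I−A) = 0.35575:
  x_C = (0.5625·240 + 0.2625·240 + 0.3550·110) / 0.35575 = 237.05 / 0.35575 ≈ 666.34
  x_F = (0.0925·240 + 0.5175·240 + 0.0900·110) / 0.35575 = 156.30 / 0.35575 ≈ 439.35
  x_G = (0.2625·240 + 0.1225·240 + 0.6400·110) / 0.35575 = 162.80 / 0.35575 ≈ 457.62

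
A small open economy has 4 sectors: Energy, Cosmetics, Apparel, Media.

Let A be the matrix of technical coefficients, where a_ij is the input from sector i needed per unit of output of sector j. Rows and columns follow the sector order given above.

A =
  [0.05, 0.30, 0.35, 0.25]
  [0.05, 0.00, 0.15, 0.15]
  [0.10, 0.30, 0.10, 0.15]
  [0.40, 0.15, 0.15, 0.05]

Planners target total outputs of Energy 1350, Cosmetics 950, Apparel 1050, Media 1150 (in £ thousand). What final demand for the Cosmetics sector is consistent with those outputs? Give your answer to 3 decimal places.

d_2 = 552.500

I − A =
  [   0.95    -0.30    -0.35    -0.25]
  [  -0.05     1.00    -0.15    -0.15]
  [  -0.10    -0.30     0.90    -0.15]
  [  -0.40    -0.15    -0.15     0.95]
d = (I − A) x:
  d_1 = (+0.95)·1350 + (-0.30)·950 + (-0.35)·1050 + (-0.25)·1150 = 342.500
  d_2 = (-0.05)·1350 + (+1.00)·950 + (-0.15)·1050 + (-0.15)·1150 = 552.500
  d_3 = (-0.10)·1350 + (-0.30)·950 + (+0.90)·1050 + (-0.15)·1150 = 352.500
  d_4 = (-0.40)·1350 + (-0.15)·950 + (-0.15)·1050 + (+0.95)·1150 = 252.500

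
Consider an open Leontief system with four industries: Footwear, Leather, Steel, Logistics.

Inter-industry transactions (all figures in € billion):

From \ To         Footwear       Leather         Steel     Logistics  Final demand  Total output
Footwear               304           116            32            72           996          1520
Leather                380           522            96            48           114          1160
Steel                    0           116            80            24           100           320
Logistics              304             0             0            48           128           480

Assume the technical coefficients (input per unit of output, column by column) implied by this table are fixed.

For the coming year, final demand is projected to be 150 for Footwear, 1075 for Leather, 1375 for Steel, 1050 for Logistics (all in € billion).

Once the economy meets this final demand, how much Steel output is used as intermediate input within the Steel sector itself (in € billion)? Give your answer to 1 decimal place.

Technical coefficients a_ij = z_ij / X_j:
  a_11 = 304/1520 = 0.20, a_21 = 380/1520 = 0.25, a_31 = 0/1520 = 0.00, a_41 = 304/1520 = 0.20
  a_12 = 116/1160 = 0.10, a_22 = 522/1160 = 0.45, a_32 = 116/1160 = 0.10, a_42 = 0/1160 = 0.00
  a_13 = 32/320 = 0.10, a_23 = 96/320 = 0.30, a_33 = 80/320 = 0.25, a_43 = 0/320 = 0.00
  a_14 = 72/480 = 0.15, a_24 = 48/480 = 0.10, a_34 = 24/480 = 0.05, a_44 = 48/480 = 0.10
I − A =
  [   0.80    -0.10    -0.10    -0.15]
  [  -0.25     0.55    -0.30    -0.10]
  [   0.00    -0.10     0.75    -0.05]
  [  -0.20     0.00     0.00     0.90]
Compute the cofactors C_ij = (−1)^(i+j)·(3×3 minor ij) of I−A; the adjugate is their transpose:
adj(I−A) = Cᵀ =
  [ 0.344250   0.076500   0.076500   0.070125]
  [ 0.186750   0.516500   0.231500   0.101375]
  [ 0.030000   0.070000   0.355000   0.032500]
  [ 0.076500   0.017000   0.017000   0.284750]
det(I−A) = Σ_j (I−A)_1j·C_1j = (0.80)(0.344250) + (-0.10)(0.186750) + (-0.10)(0.030000) + (-0.15)(0.076500) = 0.24225
(I − A)⁻¹ = adj(I−A) / det(I−A) ≈
  [   1.4211     0.3158     0.3158     0.2895]
  [   0.7709     2.1321     0.9556     0.4185]
  [   0.1238     0.2890     1.4654     0.1342]
  [   0.3158     0.0702     0.0702     1.1754]
First solve x = (I − A)⁻¹ d = adj(I−A)·d / det(I−A); in particular x_3 = (0.030000·150 + 0.070000·1075 + 0.355000·1375 + 0.032500·1050) / 0.24225 = 602.00 / 0.24225 ≈ 2485.036.
Intermediate flow from 3 to 3: z_33 = a_33 · x_3 = 0.25 × 602.00 / 0.24225 = 150.50 / 0.24225 ≈ 621.3.

z_33 = 621.3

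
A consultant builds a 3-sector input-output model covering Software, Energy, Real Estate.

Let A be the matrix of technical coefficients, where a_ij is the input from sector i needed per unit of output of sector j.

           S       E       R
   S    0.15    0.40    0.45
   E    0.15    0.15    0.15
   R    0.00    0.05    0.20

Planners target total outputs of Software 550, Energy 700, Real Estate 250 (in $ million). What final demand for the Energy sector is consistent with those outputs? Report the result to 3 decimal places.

d_E = 475.000

I − A =
  [   0.85    -0.40    -0.45]
  [  -0.15     0.85    -0.15]
  [   0.00    -0.05     0.80]
d = (I − A) x:
  d_S = (+0.85)·550 + (-0.40)·700 + (-0.45)·250 = 75.000
  d_E = (-0.15)·550 + (+0.85)·700 + (-0.15)·250 = 475.000
  d_R = (+0.00)·550 + (-0.05)·700 + (+0.80)·250 = 165.000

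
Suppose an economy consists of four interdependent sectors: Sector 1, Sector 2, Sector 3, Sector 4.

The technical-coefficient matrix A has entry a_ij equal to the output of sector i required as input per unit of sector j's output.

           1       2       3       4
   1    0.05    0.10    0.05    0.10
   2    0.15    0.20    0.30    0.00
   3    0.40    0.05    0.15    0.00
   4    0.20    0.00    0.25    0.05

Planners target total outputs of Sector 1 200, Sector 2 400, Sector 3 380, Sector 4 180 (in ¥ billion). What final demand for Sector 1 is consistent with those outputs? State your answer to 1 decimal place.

d_1 = 113.0

I − A =
  [   0.95    -0.10    -0.05    -0.10]
  [  -0.15     0.80    -0.30     0.00]
  [  -0.40    -0.05     0.85     0.00]
  [  -0.20     0.00    -0.25     0.95]
d = (I − A) x:
  d_1 = (+0.95)·200 + (-0.10)·400 + (-0.05)·380 + (-0.10)·180 = 113.0
  d_2 = (-0.15)·200 + (+0.80)·400 + (-0.30)·380 + (+0.00)·180 = 176.0
  d_3 = (-0.40)·200 + (-0.05)·400 + (+0.85)·380 + (+0.00)·180 = 223.0
  d_4 = (-0.20)·200 + (+0.00)·400 + (-0.25)·380 + (+0.95)·180 = 36.0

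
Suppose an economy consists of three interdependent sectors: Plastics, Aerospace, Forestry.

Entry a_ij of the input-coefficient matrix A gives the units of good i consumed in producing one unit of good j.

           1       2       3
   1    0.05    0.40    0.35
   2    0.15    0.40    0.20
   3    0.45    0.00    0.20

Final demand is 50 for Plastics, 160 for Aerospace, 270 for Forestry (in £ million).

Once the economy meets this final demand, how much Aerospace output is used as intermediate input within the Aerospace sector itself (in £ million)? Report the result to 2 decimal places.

I − A =
  [   0.95    -0.40    -0.35]
  [  -0.15     0.60    -0.20]
  [  -0.45     0.00     0.80]
Cofactors of I−A, C_ij = (−1)^(i+j)·(minor ij) (rows/columns in the sector order above):
  C_11 = (0.60)(0.80) − (-0.20)(0.00) = 0.4800
  C_12 = −[(-0.15)(0.80) − (-0.20)(-0.45)] = 0.2100
  C_13 = (-0.15)(0.00) − (0.60)(-0.45) = 0.2700
  C_21 = −[(-0.40)(0.80) − (-0.35)(0.00)] = 0.3200
  C_22 = (0.95)(0.80) − (-0.35)(-0.45) = 0.6025
  C_23 = −[(0.95)(0.00) − (-0.40)(-0.45)] = 0.1800
  C_31 = (-0.40)(-0.20) − (-0.35)(0.60) = 0.2900
  C_32 = −[(0.95)(-0.20) − (-0.35)(-0.15)] = 0.2425
  C_33 = (0.95)(0.60) − (-0.40)(-0.15) = 0.5100
det(I−A) = Σ_j (I−A)_1j·C_1j = (0.95)(0.4800) + (-0.40)(0.2100) + (-0.35)(0.2700) = 0.2775
adj(I−A) = Cᵀ =
  [ 0.4800   0.3200   0.2900]
  [ 0.2100   0.6025   0.2425]
  [ 0.2700   0.1800   0.5100]
(I − A)⁻¹ = adj(I−A) / det(I−A) ≈
  [   1.7297     1.1532     1.0450]
  [   0.7568     2.1712     0.8739]
  [   0.9730     0.6486     1.8378]
First solve x = (I − A)⁻¹ d = adj(I−A)·d / det(I−A); in particular x_2 = (0.2100·50 + 0.6025·160 + 0.2425·270) / 0.2775 = 172.375 / 0.2775 ≈ 621.1712.
Intermediate flow from 2 to 2: z_22 = a_22 · x_2 = 0.40 × 172.375 / 0.2775 = 68.95 / 0.2775 ≈ 248.47.

z_22 = 248.47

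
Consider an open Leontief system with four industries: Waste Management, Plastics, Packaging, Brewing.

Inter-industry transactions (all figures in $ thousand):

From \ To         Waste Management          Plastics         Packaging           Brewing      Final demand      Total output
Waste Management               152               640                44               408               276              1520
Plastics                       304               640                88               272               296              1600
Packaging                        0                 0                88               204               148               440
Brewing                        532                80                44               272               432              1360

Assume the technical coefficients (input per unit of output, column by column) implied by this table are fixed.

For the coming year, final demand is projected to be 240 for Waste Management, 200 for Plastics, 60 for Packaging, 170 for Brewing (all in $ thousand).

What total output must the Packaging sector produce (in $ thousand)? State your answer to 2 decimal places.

x_3 = 209.43

Technical coefficients a_ij = z_ij / X_j:
  a_11 = 152/1520 = 0.10, a_21 = 304/1520 = 0.20, a_31 = 0/1520 = 0.00, a_41 = 532/1520 = 0.35
  a_12 = 640/1600 = 0.40, a_22 = 640/1600 = 0.40, a_32 = 0/1600 = 0.00, a_42 = 80/1600 = 0.05
  a_13 = 44/440 = 0.10, a_23 = 88/440 = 0.20, a_33 = 88/440 = 0.20, a_43 = 44/440 = 0.10
  a_14 = 408/1360 = 0.30, a_24 = 272/1360 = 0.20, a_34 = 204/1360 = 0.15, a_44 = 272/1360 = 0.20
I − A =
  [   0.90    -0.40    -0.10    -0.30]
  [  -0.20     0.60    -0.20    -0.20]
  [   0.00     0.00     0.80    -0.15]
  [  -0.35    -0.05    -0.10     0.80]
Compute the cofactors C_ij = (−1)^(i+j)·(3×3 minor ij) of I−A; the adjugate is their transpose:
adj(I−A) = Cᵀ =
  [ 0.36550   0.26275   0.14000   0.22900]
  [ 0.19150   0.47325   0.17000   0.22200]
  [ 0.03300   0.02775   0.26500   0.06900]
  [ 0.17600   0.14800   0.10500   0.36800]
det(I−A) = Σ_j (I−A)_1j·C_1j = (0.90)(0.36550) + (-0.40)(0.19150) + (-0.10)(0.03300) + (-0.30)(0.17600) = 0.19625
(I − A)⁻¹ = adj(I−A) / det(I−A) ≈
  [   1.8624     1.3389     0.7134     1.1669]
  [   0.9758     2.4115     0.8662     1.1312]
  [   0.1682     0.1414     1.3503     0.3516]
  [   0.8968     0.7541     0.5350     1.8752]
x = (I − A)⁻¹ d = adj(I−A)·d / det(I−A), with det(I−A) = 0.19625:
  x_1 = (0.36550·240 + 0.26275·200 + 0.14000·60 + 0.22900·170) / 0.19625 = 187.60 / 0.19625 ≈ 955.92
  x_2 = (0.19150·240 + 0.47325·200 + 0.17000·60 + 0.22200·170) / 0.19625 = 188.55 / 0.19625 ≈ 960.76
  x_3 = (0.03300·240 + 0.02775·200 + 0.26500·60 + 0.06900·170) / 0.19625 = 41.10 / 0.19625 ≈ 209.43
  x_4 = (0.17600·240 + 0.14800·200 + 0.10500·60 + 0.36800·170) / 0.19625 = 140.70 / 0.19625 ≈ 716.94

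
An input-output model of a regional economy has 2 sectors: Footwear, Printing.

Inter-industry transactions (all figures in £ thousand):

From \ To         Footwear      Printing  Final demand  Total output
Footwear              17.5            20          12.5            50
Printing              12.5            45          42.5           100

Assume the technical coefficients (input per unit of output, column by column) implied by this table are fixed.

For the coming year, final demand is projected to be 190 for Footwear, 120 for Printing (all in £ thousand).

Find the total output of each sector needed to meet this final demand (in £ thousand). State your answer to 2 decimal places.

x_1 = 417.89, x_2 = 408.13

Technical coefficients a_ij = z_ij / X_j:
  a_11 = 17.5/50 = 0.35, a_21 = 12.5/50 = 0.25
  a_12 = 20/100 = 0.20, a_22 = 45/100 = 0.45
I − A =
  [   0.65    -0.20]
  [  -0.25     0.55]
det(I−A) = (0.65)(0.55) − (-0.20)(-0.25) = 0.3075
adj(I−A) = [[0.55, 0.20], [0.25, 0.65]]
(I − A)⁻¹ = adj(I−A) / det(I−A) ≈
  [   1.7886     0.6504]
  [   0.8130     2.1138]
x = (I − A)⁻¹ d = adj(I−A)·d / det(I−A), with det(I−A) = 0.3075:
  x_1 = (0.55·190 + 0.20·120) / 0.3075 = 128.50 / 0.3075 ≈ 417.89
  x_2 = (0.25·190 + 0.65·120) / 0.3075 = 125.50 / 0.3075 ≈ 408.13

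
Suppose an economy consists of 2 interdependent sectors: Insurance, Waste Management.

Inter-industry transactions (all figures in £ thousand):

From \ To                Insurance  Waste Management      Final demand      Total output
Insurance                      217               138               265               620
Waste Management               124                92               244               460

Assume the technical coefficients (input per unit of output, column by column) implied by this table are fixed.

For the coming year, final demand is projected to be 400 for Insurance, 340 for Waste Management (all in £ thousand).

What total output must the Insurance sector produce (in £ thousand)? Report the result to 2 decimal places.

x_1 = 917.39

Technical coefficients a_ij = z_ij / X_j:
  a_11 = 217/620 = 0.35, a_21 = 124/620 = 0.20
  a_12 = 138/460 = 0.30, a_22 = 92/460 = 0.20
I − A =
  [   0.65    -0.30]
  [  -0.20     0.80]
det(I−A) = (0.65)(0.80) − (-0.30)(-0.20) = 0.4600
adj(I−A) = [[0.80, 0.30], [0.20, 0.65]]
(I − A)⁻¹ = adj(I−A) / det(I−A) ≈
  [   1.7391     0.6522]
  [   0.4348     1.4130]
x = (I − A)⁻¹ d = adj(I−A)·d / det(I−A), with det(I−A) = 0.4600:
  x_1 = (0.80·400 + 0.30·340) / 0.4600 = 422.00 / 0.4600 ≈ 917.39
  x_2 = (0.20·400 + 0.65·340) / 0.4600 = 301.00 / 0.4600 ≈ 654.35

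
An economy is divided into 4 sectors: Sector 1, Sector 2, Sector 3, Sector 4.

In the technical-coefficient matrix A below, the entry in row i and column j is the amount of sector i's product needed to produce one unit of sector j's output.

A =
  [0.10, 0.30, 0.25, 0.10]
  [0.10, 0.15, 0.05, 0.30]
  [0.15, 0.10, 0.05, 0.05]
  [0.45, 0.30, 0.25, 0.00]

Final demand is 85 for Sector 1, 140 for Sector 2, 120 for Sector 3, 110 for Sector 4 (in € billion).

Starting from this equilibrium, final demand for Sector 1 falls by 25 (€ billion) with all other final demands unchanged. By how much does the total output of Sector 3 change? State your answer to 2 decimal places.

Δx_3 = -8.35

I − A =
  [   0.90    -0.30    -0.25    -0.10]
  [  -0.10     0.85    -0.05    -0.30]
  [  -0.15    -0.10     0.95    -0.05]
  [  -0.45    -0.30    -0.25     1.00]
Compute the cofactors C_ij = (−1)^(i+j)·(3×3 minor ij) of I−A; the adjugate is their transpose:
adj(I−A) = Cᵀ =
  [ 0.698125   0.341000   0.250250   0.184625]
  [ 0.241875   0.754125   0.171500   0.259000]
  [ 0.158125   0.155250   0.572250   0.091000]
  [ 0.426250   0.418500   0.307125   0.657125]
det(I−A) = Σ_j (I−A)_1j·C_1j = (0.90)(0.698125) + (-0.30)(0.241875) + (-0.25)(0.158125) + (-0.10)(0.426250) = 0.47359375
(I − A)⁻¹ = adj(I−A) / det(I−A) ≈
  [   1.4741     0.7200     0.5284     0.3898]
  [   0.5107     1.5923     0.3621     0.5469]
  [   0.3339     0.3278     1.2083     0.1921]
  [   0.9000     0.8837     0.6485     1.3875]
Δx = (I − A)⁻¹ Δd with Δd having -25 in the Sector 1 component and 0 elsewhere.
So Δx_3 = L_31 · (-25), where L_31 = adj(I−A)_31 / det(I−A) = 0.158125 / 0.47359375.
Δx_3 = 0.158125 × (-25) / 0.47359375 = -3.953125 / 0.47359375 ≈ -8.35.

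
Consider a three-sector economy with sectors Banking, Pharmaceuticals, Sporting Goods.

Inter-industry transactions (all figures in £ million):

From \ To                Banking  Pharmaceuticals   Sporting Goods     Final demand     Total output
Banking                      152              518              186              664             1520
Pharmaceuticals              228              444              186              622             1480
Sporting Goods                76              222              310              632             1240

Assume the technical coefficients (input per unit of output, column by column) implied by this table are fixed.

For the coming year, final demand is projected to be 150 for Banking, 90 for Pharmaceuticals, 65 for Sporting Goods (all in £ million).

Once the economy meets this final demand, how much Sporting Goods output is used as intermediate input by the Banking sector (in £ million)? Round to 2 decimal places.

Technical coefficients a_ij = z_ij / X_j:
  a_BB = 152/1520 = 0.10, a_PB = 228/1520 = 0.15, a_SB = 76/1520 = 0.05
  a_BP = 518/1480 = 0.35, a_PP = 444/1480 = 0.30, a_SP = 222/1480 = 0.15
  a_BS = 186/1240 = 0.15, a_PS = 186/1240 = 0.15, a_SS = 310/1240 = 0.25
I − A =
  [   0.90    -0.35    -0.15]
  [  -0.15     0.70    -0.15]
  [  -0.05    -0.15     0.75]
Cofactors of I−A, C_ij = (−1)^(i+j)·(minor ij) (rows/columns in the sector order above):
  C_11 = (0.70)(0.75) − (-0.15)(-0.15) = 0.5025
  C_12 = −[(-0.15)(0.75) − (-0.15)(-0.05)] = 0.1200
  C_13 = (-0.15)(-0.15) − (0.70)(-0.05) = 0.0575
  C_21 = −[(-0.35)(0.75) − (-0.15)(-0.15)] = 0.2850
  C_22 = (0.90)(0.75) − (-0.15)(-0.05) = 0.6675
  C_23 = −[(0.90)(-0.15) − (-0.35)(-0.05)] = 0.1525
  C_31 = (-0.35)(-0.15) − (-0.15)(0.70) = 0.1575
  C_32 = −[(0.90)(-0.15) − (-0.15)(-0.15)] = 0.1575
  C_33 = (0.90)(0.70) − (-0.35)(-0.15) = 0.5775
det(I−A) = Σ_j (I−A)_1j·C_1j = (0.90)(0.5025) + (-0.35)(0.1200) + (-0.15)(0.0575) = 0.401625
adj(I−A) = Cᵀ =
  [ 0.5025   0.2850   0.1575]
  [ 0.1200   0.6675   0.1575]
  [ 0.0575   0.1525   0.5775]
(I − A)⁻¹ = adj(I−A) / det(I−A) ≈
  [   1.2512     0.7096     0.3922]
  [   0.2988     1.6620     0.3922]
  [   0.1432     0.3797     1.4379]
First solve x = (I − A)⁻¹ d = adj(I−A)·d / det(I−A); in particular x_B = (0.5025·150 + 0.2850·90 + 0.1575·65) / 0.401625 = 111.2625 / 0.401625 ≈ 277.0308.
Intermediate flow from S to B: z_SB = a_SB · x_B = 0.05 × 111.2625 / 0.401625 = 5.563125 / 0.401625 ≈ 13.85.

z_SB = 13.85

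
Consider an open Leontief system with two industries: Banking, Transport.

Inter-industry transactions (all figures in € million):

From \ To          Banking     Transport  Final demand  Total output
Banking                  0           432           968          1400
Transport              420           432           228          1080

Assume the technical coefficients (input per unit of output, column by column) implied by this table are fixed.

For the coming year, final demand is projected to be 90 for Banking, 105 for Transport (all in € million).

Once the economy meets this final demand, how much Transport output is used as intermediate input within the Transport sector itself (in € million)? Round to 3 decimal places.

z_22 = 110.000

Technical coefficients a_ij = z_ij / X_j:
  a_11 = 0/1400 = 0.00, a_21 = 420/1400 = 0.30
  a_12 = 432/1080 = 0.40, a_22 = 432/1080 = 0.40
I − A =
  [   1.00    -0.40]
  [  -0.30     0.60]
det(I−A) = (1.00)(0.60) − (-0.40)(-0.30) = 0.4800
adj(I−A) = [[0.60, 0.40], [0.30, 1.00]]
(I − A)⁻¹ = adj(I−A) / det(I−A) ≈
  [   1.2500     0.8333]
  [   0.6250     2.0833]
First solve x = (I − A)⁻¹ d = adj(I−A)·d / det(I−A); in particular x_2 = (0.30·90 + 1.00·105) / 0.4800 = 132.00 / 0.4800 = 275.00000.
Intermediate flow from 2 to 2: z_22 = a_22 · x_2 = 0.40 × 132.00 / 0.4800 = 52.80 / 0.4800 = 110.000.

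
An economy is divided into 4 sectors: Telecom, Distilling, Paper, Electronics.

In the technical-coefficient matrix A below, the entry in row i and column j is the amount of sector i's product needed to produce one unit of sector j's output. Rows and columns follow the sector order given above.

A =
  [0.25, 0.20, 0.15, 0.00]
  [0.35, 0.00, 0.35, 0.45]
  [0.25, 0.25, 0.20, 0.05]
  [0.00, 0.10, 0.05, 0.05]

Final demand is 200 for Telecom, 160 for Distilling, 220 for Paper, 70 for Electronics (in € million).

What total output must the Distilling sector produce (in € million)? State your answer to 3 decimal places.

x_D = 686.733

I − A =
  [   0.75    -0.20    -0.15     0.00]
  [  -0.35     1.00    -0.35    -0.45]
  [  -0.25    -0.25     0.80    -0.05]
  [   0.00    -0.10    -0.05     0.95]
Compute the cofactors C_ij = (−1)^(i+j)·(3×3 minor ij) of I−A; the adjugate is their transpose:
adj(I−A) = Cᵀ =
  [ 0.631000   0.187875   0.206750   0.099875]
  [ 0.353875   0.532500   0.316125   0.268875]
  [ 0.311125   0.229375   0.612250   0.140875]
  [ 0.053625   0.068125   0.065500   0.410250]
det(I−A) = Σ_j (I−A)_1j·C_1j = (0.75)(0.631000) + (-0.20)(0.353875) + (-0.15)(0.311125) + (0.00)(0.053625) = 0.35580625
(I − A)⁻¹ = adj(I−A) / det(I−A) ≈
  [   1.7734     0.5280     0.5811     0.2807]
  [   0.9946     1.4966     0.8885     0.7557]
  [   0.8744     0.6447     1.7207     0.3959]
  [   0.1507     0.1915     0.1841     1.1530]
x = (I − A)⁻¹ d = adj(I−A)·d / det(I−A), with det(I−A) = 0.35580625:
  x_T = (0.631000·200 + 0.187875·160 + 0.206750·220 + 0.099875·70) / 0.35580625 = 208.73625 / 0.35580625 ≈ 586.657
  x_D = (0.353875·200 + 0.532500·160 + 0.316125·220 + 0.268875·70) / 0.35580625 = 244.34375 / 0.35580625 ≈ 686.733
  x_P = (0.311125·200 + 0.229375·160 + 0.612250·220 + 0.140875·70) / 0.35580625 = 243.48125 / 0.35580625 ≈ 684.309
  x_E = (0.053625·200 + 0.068125·160 + 0.065500·220 + 0.410250·70) / 0.35580625 = 64.7525 / 0.35580625 ≈ 181.988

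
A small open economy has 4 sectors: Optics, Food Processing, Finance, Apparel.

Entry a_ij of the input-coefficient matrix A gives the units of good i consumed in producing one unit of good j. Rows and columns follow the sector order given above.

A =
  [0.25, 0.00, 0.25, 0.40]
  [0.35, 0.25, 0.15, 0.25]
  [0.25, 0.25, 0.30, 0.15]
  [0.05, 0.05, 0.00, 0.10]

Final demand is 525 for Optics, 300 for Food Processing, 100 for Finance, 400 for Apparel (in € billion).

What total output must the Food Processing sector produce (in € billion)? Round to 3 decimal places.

x_2 = 1569.175

I − A =
  [   0.75     0.00    -0.25    -0.40]
  [  -0.35     0.75    -0.15    -0.25]
  [  -0.25    -0.25     0.70    -0.15]
  [  -0.05    -0.05     0.00     0.90]
Compute the cofactors C_ij = (−1)^(i+j)·(3×3 minor ij) of I−A; the adjugate is their transpose:
adj(I−A) = Cᵀ =
  [ 0.428875   0.072125   0.168625   0.238750]
  [ 0.264125   0.400375   0.180125   0.258625]
  [ 0.255750   0.174375   0.474875   0.241250]
  [ 0.038500   0.026250   0.019375   0.296875]
det(I−A) = Σ_j (I−A)_1j·C_1j = (0.75)(0.428875) + (0.00)(0.264125) + (-0.25)(0.255750) + (-0.40)(0.038500) = 0.24231875
(I − A)⁻¹ = adj(I−A) / det(I−A) ≈
  [   1.7699     0.2976     0.6959     0.9853]
  [   1.0900     1.6523     0.7433     1.0673]
  [   1.0554     0.7196     1.9597     0.9956]
  [   0.1589     0.1083     0.0800     1.2251]
x = (I − A)⁻¹ d = adj(I−A)·d / det(I−A), with det(I−A) = 0.24231875:
  x_1 = (0.428875·525 + 0.072125·300 + 0.168625·100 + 0.238750·400) / 0.24231875 = 359.159375 / 0.24231875 ≈ 1482.177
  x_2 = (0.264125·525 + 0.400375·300 + 0.180125·100 + 0.258625·400) / 0.24231875 = 380.240625 / 0.24231875 ≈ 1569.175
  x_3 = (0.255750·525 + 0.174375·300 + 0.474875·100 + 0.241250·400) / 0.24231875 = 330.56875 / 0.24231875 ≈ 1364.190
  x_4 = (0.038500·525 + 0.026250·300 + 0.019375·100 + 0.296875·400) / 0.24231875 = 148.775 / 0.24231875 ≈ 613.964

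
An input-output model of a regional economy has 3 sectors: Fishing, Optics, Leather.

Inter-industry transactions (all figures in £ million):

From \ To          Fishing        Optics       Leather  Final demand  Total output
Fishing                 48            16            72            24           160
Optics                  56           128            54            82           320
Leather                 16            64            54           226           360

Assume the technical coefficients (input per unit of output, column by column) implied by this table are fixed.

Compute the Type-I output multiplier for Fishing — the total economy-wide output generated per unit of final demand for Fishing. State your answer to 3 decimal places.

Technical coefficients a_ij = z_ij / X_j:
  a_FF = 48/160 = 0.30, a_OF = 56/160 = 0.35, a_LF = 16/160 = 0.10
  a_FO = 16/320 = 0.05, a_OO = 128/320 = 0.40, a_LO = 64/320 = 0.20
  a_FL = 72/360 = 0.20, a_OL = 54/360 = 0.15, a_LL = 54/360 = 0.15
I − A =
  [   0.70    -0.05    -0.20]
  [  -0.35     0.60    -0.15]
  [  -0.10    -0.20     0.85]
Cofactors of I−A, C_ij = (−1)^(i+j)·(minor ij) (rows/columns in the sector order above):
  C_11 = (0.60)(0.85) − (-0.15)(-0.20) = 0.4800
  C_12 = −[(-0.35)(0.85) − (-0.15)(-0.10)] = 0.3125
  C_13 = (-0.35)(-0.20) − (0.60)(-0.10) = 0.1300
  C_21 = −[(-0.05)(0.85) − (-0.20)(-0.20)] = 0.0825
  C_22 = (0.70)(0.85) − (-0.20)(-0.10) = 0.5750
  C_23 = −[(0.70)(-0.20) − (-0.05)(-0.10)] = 0.1450
  C_31 = (-0.05)(-0.15) − (-0.20)(0.60) = 0.1275
  C_32 = −[(0.70)(-0.15) − (-0.20)(-0.35)] = 0.1750
  C_33 = (0.70)(0.60) − (-0.05)(-0.35) = 0.4025
det(I−A) = Σ_j (I−A)_1j·C_1j = (0.70)(0.4800) + (-0.05)(0.3125) + (-0.20)(0.1300) = 0.294375
adj(I−A) = Cᵀ =
  [ 0.4800   0.0825   0.1275]
  [ 0.3125   0.5750   0.1750]
  [ 0.1300   0.1450   0.4025]
(I − A)⁻¹ = adj(I−A) / det(I−A) ≈
  [   1.6306     0.2803     0.4331]
  [   1.0616     1.9533     0.5945]
  [   0.4416     0.4926     1.3673]
The output multiplier for sector j is the column-j sum of the Leontief inverse (I − A)⁻¹ = adj(I−A) / det(I−A).
Column F of adj(I−A): (0.4800, 0.3125, 0.1300); det(I−A) = 0.294375.
m_F = (0.4800 + 0.3125 + 0.1300) / 0.294375 = 0.9225 / 0.294375 ≈ 3.134.

m_F = 3.134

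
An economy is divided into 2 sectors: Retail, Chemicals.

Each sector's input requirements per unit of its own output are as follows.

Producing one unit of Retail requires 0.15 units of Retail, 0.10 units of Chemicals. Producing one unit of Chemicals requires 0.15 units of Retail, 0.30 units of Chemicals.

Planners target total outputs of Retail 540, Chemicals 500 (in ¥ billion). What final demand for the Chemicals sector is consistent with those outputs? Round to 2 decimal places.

I − A =
  [   0.85    -0.15]
  [  -0.10     0.70]
d = (I − A) x:
  d_R = (+0.85)·540 + (-0.15)·500 = 384.00
  d_C = (-0.10)·540 + (+0.70)·500 = 296.00

d_C = 296.00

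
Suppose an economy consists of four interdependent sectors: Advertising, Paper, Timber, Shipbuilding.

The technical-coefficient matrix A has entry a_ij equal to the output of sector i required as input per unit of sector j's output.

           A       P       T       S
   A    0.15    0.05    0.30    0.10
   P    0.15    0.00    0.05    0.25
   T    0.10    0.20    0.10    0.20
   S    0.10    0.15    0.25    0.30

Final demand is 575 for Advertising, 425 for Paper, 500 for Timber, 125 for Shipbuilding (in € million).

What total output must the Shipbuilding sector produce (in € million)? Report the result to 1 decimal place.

I − A =
  [   0.85    -0.05    -0.30    -0.10]
  [  -0.15     1.00    -0.05    -0.25]
  [  -0.10    -0.20     0.90    -0.20]
  [  -0.10    -0.15    -0.25     0.70]
Compute the cofactors C_ij = (−1)^(i+j)·(3×3 minor ij) of I−A; the adjugate is their transpose:
adj(I−A) = Cᵀ =
  [ 0.525250   0.098500   0.229375   0.175750]
  [ 0.120250   0.454500   0.125125   0.215250]
  [ 0.116750   0.148500   0.544375   0.225250]
  [ 0.142500   0.164500   0.254000   0.710500]
det(I−A) = Σ_j (I−A)_1j·C_1j = (0.85)(0.525250) + (-0.05)(0.120250) + (-0.30)(0.116750) + (-0.10)(0.142500) = 0.391175
(I − A)⁻¹ = adj(I−A) / det(I−A) ≈
  [   1.3427     0.2518     0.5864     0.4493]
  [   0.3074     1.1619     0.3199     0.5503]
  [   0.2985     0.3796     1.3916     0.5758]
  [   0.3643     0.4205     0.6493     1.8163]
x = (I − A)⁻¹ d = adj(I−A)·d / det(I−A), with det(I−A) = 0.391175:
  x_A = (0.525250·575 + 0.098500·425 + 0.229375·500 + 0.175750·125) / 0.391175 = 480.5375 / 0.391175 ≈ 1228.4
  x_P = (0.120250·575 + 0.454500·425 + 0.125125·500 + 0.215250·125) / 0.391175 = 351.775 / 0.391175 ≈ 899.3
  x_T = (0.116750·575 + 0.148500·425 + 0.544375·500 + 0.225250·125) / 0.391175 = 430.5875 / 0.391175 ≈ 1100.8
  x_S = (0.142500·575 + 0.164500·425 + 0.254000·500 + 0.710500·125) / 0.391175 = 367.6625 / 0.391175 ≈ 939.9

x_S = 939.9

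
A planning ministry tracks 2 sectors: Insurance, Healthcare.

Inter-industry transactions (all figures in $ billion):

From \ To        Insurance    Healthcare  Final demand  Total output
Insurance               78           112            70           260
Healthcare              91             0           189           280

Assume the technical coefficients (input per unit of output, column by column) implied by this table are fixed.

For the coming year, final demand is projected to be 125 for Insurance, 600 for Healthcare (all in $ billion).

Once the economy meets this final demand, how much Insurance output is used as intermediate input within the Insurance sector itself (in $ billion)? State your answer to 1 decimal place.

Technical coefficients a_ij = z_ij / X_j:
  a_11 = 78/260 = 0.30, a_21 = 91/260 = 0.35
  a_12 = 112/280 = 0.40, a_22 = 0/280 = 0.00
I − A =
  [   0.70    -0.40]
  [  -0.35     1.00]
det(I−A) = (0.70)(1.00) − (-0.40)(-0.35) = 0.5600
adj(I−A) = [[1.00, 0.40], [0.35, 0.70]]
(I − A)⁻¹ = adj(I−A) / det(I−A) ≈
  [   1.7857     0.7143]
  [   0.6250     1.2500]
First solve x = (I − A)⁻¹ d = adj(I−A)·d / det(I−A); in particular x_1 = (1.00·125 + 0.40·600) / 0.5600 = 365.00 / 0.5600 ≈ 651.786.
Intermediate flow from 1 to 1: z_11 = a_11 · x_1 = 0.30 × 365.00 / 0.5600 = 109.50 / 0.5600 ≈ 195.5.

z_11 = 195.5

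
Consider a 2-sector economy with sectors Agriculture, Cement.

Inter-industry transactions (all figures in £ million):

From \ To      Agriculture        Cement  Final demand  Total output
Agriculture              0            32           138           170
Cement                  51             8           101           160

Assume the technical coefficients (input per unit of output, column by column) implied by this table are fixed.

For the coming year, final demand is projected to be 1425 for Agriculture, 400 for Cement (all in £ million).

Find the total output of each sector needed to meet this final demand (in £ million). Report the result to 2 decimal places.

Technical coefficients a_ij = z_ij / X_j:
  a_11 = 0/170 = 0.00, a_21 = 51/170 = 0.30
  a_12 = 32/160 = 0.20, a_22 = 8/160 = 0.05
I − A =
  [   1.00    -0.20]
  [  -0.30     0.95]
det(I−A) = (1.00)(0.95) − (-0.20)(-0.30) = 0.8900
adj(I−A) = [[0.95, 0.20], [0.30, 1.00]]
(I − A)⁻¹ = adj(I−A) / det(I−A) ≈
  [   1.0674     0.2247]
  [   0.3371     1.1236]
x = (I − A)⁻¹ d = adj(I−A)·d / det(I−A), with det(I−A) = 0.8900:
  x_1 = (0.95·1425 + 0.20·400) / 0.8900 = 1433.75 / 0.8900 ≈ 1610.96
  x_2 = (0.30·1425 + 1.00·400) / 0.8900 = 827.50 / 0.8900 ≈ 929.78

x_1 = 1610.96, x_2 = 929.78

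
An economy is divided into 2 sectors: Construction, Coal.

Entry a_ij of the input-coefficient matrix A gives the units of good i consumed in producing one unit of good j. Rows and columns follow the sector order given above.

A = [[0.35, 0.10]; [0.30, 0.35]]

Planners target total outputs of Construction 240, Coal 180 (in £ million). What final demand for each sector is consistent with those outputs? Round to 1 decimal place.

I − A =
  [   0.65    -0.10]
  [  -0.30     0.65]
d = (I − A) x:
  d_1 = (+0.65)·240 + (-0.10)·180 = 138.0
  d_2 = (-0.30)·240 + (+0.65)·180 = 45.0

d_1 = 138.0, d_2 = 45.0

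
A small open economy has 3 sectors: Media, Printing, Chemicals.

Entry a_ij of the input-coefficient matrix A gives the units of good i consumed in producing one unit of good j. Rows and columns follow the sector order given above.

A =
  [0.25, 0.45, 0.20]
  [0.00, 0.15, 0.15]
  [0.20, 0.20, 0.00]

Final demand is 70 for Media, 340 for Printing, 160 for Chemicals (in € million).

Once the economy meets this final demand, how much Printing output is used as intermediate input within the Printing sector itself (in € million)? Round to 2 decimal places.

I − A =
  [   0.75    -0.45    -0.20]
  [   0.00     0.85    -0.15]
  [  -0.20    -0.20     1.00]
Cofactors of I−A, C_ij = (−1)^(i+j)·(minor ij) (rows/columns in the sector order above):
  C_11 = (0.85)(1.00) − (-0.15)(-0.20) = 0.8200
  C_12 = −[(0.00)(1.00) − (-0.15)(-0.20)] = 0.0300
  C_13 = (0.00)(-0.20) − (0.85)(-0.20) = 0.1700
  C_21 = −[(-0.45)(1.00) − (-0.20)(-0.20)] = 0.4900
  C_22 = (0.75)(1.00) − (-0.20)(-0.20) = 0.7100
  C_23 = −[(0.75)(-0.20) − (-0.45)(-0.20)] = 0.2400
  C_31 = (-0.45)(-0.15) − (-0.20)(0.85) = 0.2375
  C_32 = −[(0.75)(-0.15) − (-0.20)(0.00)] = 0.1125
  C_33 = (0.75)(0.85) − (-0.45)(0.00) = 0.6375
det(I−A) = Σ_j (I−A)_1j·C_1j = (0.75)(0.8200) + (-0.45)(0.0300) + (-0.20)(0.1700) = 0.5675
adj(I−A) = Cᵀ =
  [ 0.8200   0.4900   0.2375]
  [ 0.0300   0.7100   0.1125]
  [ 0.1700   0.2400   0.6375]
(I − A)⁻¹ = adj(I−A) / det(I−A) ≈
  [   1.4449     0.8634     0.4185]
  [   0.0529     1.2511     0.1982]
  [   0.2996     0.4229     1.1233]
First solve x = (I − A)⁻¹ d = adj(I−A)·d / det(I−A); in particular x_2 = (0.0300·70 + 0.7100·340 + 0.1125·160) / 0.5675 = 261.50 / 0.5675 ≈ 460.7930.
Intermediate flow from 2 to 2: z_22 = a_22 · x_2 = 0.15 × 261.50 / 0.5675 = 39.225 / 0.5675 ≈ 69.12.

z_22 = 69.12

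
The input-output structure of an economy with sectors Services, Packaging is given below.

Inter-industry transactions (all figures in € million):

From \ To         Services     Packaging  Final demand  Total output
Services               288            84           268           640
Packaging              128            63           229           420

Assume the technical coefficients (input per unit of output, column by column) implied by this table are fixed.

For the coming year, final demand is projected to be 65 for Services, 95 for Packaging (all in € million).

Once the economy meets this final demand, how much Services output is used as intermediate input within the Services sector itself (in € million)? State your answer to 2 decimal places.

z_11 = 78.16

Technical coefficients a_ij = z_ij / X_j:
  a_11 = 288/640 = 0.45, a_21 = 128/640 = 0.20
  a_12 = 84/420 = 0.20, a_22 = 63/420 = 0.15
I − A =
  [   0.55    -0.20]
  [  -0.20     0.85]
det(I−A) = (0.55)(0.85) − (-0.20)(-0.20) = 0.4275
adj(I−A) = [[0.85, 0.20], [0.20, 0.55]]
(I − A)⁻¹ = adj(I−A) / det(I−A) ≈
  [   1.9883     0.4678]
  [   0.4678     1.2865]
First solve x = (I − A)⁻¹ d = adj(I−A)·d / det(I−A); in particular x_1 = (0.85·65 + 0.20·95) / 0.4275 = 74.25 / 0.4275 ≈ 173.6842.
Intermediate flow from 1 to 1: z_11 = a_11 · x_1 = 0.45 × 74.25 / 0.4275 = 33.4125 / 0.4275 ≈ 78.16.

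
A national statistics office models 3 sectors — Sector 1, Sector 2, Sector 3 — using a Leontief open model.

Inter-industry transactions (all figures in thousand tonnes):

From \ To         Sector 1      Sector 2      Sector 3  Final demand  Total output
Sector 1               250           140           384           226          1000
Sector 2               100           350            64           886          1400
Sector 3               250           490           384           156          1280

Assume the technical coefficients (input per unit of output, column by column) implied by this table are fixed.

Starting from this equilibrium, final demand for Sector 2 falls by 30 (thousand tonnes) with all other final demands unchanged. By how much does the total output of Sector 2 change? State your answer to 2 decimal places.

Δx_2 = -44.17

Technical coefficients a_ij = z_ij / X_j:
  a_11 = 250/1000 = 0.25, a_21 = 100/1000 = 0.10, a_31 = 250/1000 = 0.25
  a_12 = 140/1400 = 0.10, a_22 = 350/1400 = 0.25, a_32 = 490/1400 = 0.35
  a_13 = 384/1280 = 0.30, a_23 = 64/1280 = 0.05, a_33 = 384/1280 = 0.30
I − A =
  [   0.75    -0.10    -0.30]
  [  -0.10     0.75    -0.05]
  [  -0.25    -0.35     0.70]
Cofactors of I−A, C_ij = (−1)^(i+j)·(minor ij) (rows/columns in the sector order above):
  C_11 = (0.75)(0.70) − (-0.05)(-0.35) = 0.5075
  C_12 = −[(-0.10)(0.70) − (-0.05)(-0.25)] = 0.0825
  C_13 = (-0.10)(-0.35) − (0.75)(-0.25) = 0.2225
  C_21 = −[(-0.10)(0.70) − (-0.30)(-0.35)] = 0.1750
  C_22 = (0.75)(0.70) − (-0.30)(-0.25) = 0.4500
  C_23 = −[(0.75)(-0.35) − (-0.10)(-0.25)] = 0.2875
  C_31 = (-0.10)(-0.05) − (-0.30)(0.75) = 0.2300
  C_32 = −[(0.75)(-0.05) − (-0.30)(-0.10)] = 0.0675
  C_33 = (0.75)(0.75) − (-0.10)(-0.10) = 0.5525
det(I−A) = Σ_j (I−A)_1j·C_1j = (0.75)(0.5075) + (-0.10)(0.0825) + (-0.30)(0.2225) = 0.305625
adj(I−A) = Cᵀ =
  [ 0.5075   0.1750   0.2300]
  [ 0.0825   0.4500   0.0675]
  [ 0.2225   0.2875   0.5525]
(I − A)⁻¹ = adj(I−A) / det(I−A) ≈
  [   1.6605     0.5726     0.7526]
  [   0.2699     1.4724     0.2209]
  [   0.7280     0.9407     1.8078]
Δx = (I − A)⁻¹ Δd with Δd having -30 in the Sector 2 component and 0 elsewhere.
So Δx_2 = L_22 · (-30), where L_22 = adj(I−A)_22 / det(I−A) = 0.4500 / 0.305625.
Δx_2 = 0.4500 × (-30) / 0.305625 = -13.50 / 0.305625 ≈ -44.17.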